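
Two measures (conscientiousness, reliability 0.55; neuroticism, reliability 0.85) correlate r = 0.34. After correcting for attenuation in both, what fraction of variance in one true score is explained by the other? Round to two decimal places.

Disattenuated r = 0.34 / √(0.55 × 0.85) = 0.34 / 0.6837 = 0.4973.
Shared true-score variance = 0.4973² = 0.2473 ≈ 0.25.

0.25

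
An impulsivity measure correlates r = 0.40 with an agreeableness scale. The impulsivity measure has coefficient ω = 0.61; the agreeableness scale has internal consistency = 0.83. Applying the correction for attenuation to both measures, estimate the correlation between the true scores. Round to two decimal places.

0.56

r_true = r_obs / √(r_xx · r_yy) = 0.40 / √(0.61 × 0.83) = 0.40 / √0.5063 = 0.40 / 0.7115 ≈ 0.56.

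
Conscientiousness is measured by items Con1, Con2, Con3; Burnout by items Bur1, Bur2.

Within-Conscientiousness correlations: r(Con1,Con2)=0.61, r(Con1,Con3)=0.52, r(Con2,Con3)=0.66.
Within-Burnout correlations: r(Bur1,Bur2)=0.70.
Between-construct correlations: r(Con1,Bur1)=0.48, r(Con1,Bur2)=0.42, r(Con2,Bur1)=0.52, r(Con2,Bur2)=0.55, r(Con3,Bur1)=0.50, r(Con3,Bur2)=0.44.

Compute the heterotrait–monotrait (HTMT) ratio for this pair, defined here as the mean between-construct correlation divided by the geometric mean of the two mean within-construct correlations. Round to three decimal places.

0.750

Mean heterotrait r = 2.91/6 = 0.4850.
Mean within-Con = 1.79/3 = 0.5967; mean within-Bur = 0.70/1 = 0.7000.
Geometric mean = √(0.5967 × 0.7000) = 0.6463.
HTMT = 0.4850 / 0.6463 = 0.750.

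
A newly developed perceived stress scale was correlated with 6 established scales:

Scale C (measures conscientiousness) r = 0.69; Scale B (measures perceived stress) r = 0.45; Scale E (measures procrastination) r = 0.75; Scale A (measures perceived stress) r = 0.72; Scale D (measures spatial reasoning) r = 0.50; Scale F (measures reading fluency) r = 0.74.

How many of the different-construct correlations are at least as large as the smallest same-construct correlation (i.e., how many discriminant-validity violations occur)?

4

Convergent (same construct = perceived stress): Scale B, Scale A.
Smallest convergent = 0.45. Discriminant values: 0.69, 0.75, 0.50, 0.74; count ≥ 0.45 → 4.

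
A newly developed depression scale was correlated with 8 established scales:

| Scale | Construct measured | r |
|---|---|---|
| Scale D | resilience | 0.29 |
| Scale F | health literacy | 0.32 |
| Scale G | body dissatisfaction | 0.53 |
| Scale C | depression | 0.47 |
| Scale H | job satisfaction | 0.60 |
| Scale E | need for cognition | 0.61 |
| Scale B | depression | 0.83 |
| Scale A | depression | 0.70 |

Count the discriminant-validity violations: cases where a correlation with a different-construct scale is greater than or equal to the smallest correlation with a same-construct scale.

Convergent (same construct = depression): Scale C, Scale B, Scale A.
Smallest convergent = 0.47. Discriminant values: 0.29, 0.32, 0.53, 0.60, 0.61; count ≥ 0.47 → 3.

3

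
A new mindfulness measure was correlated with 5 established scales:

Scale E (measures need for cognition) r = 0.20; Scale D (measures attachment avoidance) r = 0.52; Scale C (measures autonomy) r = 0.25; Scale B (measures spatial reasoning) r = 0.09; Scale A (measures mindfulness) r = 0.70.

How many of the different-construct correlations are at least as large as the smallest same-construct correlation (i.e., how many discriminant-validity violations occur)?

0

Convergent (same construct = mindfulness): Scale A.
Smallest convergent = 0.70. Discriminant values: 0.20, 0.52, 0.25, 0.09; count ≥ 0.70 → 0.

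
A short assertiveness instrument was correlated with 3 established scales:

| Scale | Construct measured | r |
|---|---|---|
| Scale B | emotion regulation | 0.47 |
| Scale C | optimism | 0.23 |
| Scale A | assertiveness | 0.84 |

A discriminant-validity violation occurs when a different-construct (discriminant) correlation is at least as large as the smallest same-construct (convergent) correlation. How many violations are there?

Convergent (same construct = assertiveness): Scale A.
Smallest convergent = 0.84. Discriminant values: 0.47, 0.23; count ≥ 0.84 → 0.

0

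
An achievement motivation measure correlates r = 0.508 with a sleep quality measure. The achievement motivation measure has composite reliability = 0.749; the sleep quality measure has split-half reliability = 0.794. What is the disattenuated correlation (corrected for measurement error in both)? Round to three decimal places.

0.659

r_true = r_obs / √(r_xx · r_yy) = 0.508 / √(0.749 × 0.794) = 0.508 / √0.594706 = 0.508 / 0.7712 ≈ 0.659.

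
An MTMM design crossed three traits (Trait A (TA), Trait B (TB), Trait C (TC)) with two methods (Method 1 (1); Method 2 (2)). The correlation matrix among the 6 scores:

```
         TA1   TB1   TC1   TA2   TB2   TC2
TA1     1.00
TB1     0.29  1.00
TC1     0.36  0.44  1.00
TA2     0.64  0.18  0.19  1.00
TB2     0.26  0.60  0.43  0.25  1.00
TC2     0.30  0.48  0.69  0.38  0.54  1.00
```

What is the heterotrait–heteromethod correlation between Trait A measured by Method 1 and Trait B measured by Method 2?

0.26

Different traits and methods: r(TA1, TB2) = 0.26.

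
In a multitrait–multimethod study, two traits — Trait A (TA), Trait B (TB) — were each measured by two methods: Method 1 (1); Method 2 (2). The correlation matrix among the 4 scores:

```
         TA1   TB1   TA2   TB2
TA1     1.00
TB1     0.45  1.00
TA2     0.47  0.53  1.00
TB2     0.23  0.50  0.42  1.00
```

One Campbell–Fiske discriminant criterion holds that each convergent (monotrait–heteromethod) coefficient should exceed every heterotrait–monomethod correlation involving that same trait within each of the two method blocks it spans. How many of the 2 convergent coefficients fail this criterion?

Convergent coefficients and their comparison sets:
TA (methods 1·2): 0.47 vs {0.45, 0.42} → pass.
TB (methods 1·2): 0.50 vs {0.45, 0.42} → pass.
0 of 2 fail.

0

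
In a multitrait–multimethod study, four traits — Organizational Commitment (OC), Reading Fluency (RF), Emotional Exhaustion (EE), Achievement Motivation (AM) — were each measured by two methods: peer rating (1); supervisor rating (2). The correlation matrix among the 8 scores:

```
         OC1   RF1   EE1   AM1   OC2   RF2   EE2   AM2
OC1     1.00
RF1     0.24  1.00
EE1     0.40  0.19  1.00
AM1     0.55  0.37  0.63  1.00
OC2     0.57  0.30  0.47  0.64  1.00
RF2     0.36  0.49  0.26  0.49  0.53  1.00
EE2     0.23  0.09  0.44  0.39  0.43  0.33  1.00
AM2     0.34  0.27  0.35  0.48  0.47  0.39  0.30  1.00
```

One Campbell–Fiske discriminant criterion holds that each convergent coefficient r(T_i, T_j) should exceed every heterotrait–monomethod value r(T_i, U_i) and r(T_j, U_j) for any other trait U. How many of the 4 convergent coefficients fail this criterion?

Convergent coefficients and their comparison sets:
OC (methods 1·2): 0.57 vs {0.24, 0.53, 0.40, 0.43, 0.55, 0.47} → pass.
RF (methods 1·2): 0.49 vs {0.24, 0.53, 0.19, 0.33, 0.37, 0.39} → fail.
EE (methods 1·2): 0.44 vs {0.40, 0.43, 0.19, 0.33, 0.63, 0.30} → fail.
AM (methods 1·2): 0.48 vs {0.55, 0.47, 0.37, 0.39, 0.63, 0.30} → fail.
3 of 4 fail.

3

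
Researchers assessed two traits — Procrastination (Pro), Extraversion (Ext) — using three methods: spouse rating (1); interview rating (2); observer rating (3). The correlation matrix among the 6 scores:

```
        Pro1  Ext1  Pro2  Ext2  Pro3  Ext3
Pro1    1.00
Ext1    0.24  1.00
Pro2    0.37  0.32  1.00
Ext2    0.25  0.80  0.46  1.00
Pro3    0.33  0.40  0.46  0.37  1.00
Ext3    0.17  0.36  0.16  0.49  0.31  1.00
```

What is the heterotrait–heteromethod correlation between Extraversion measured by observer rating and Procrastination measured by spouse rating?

0.17

Different traits and methods: r(Ext3, Pro1) = 0.17.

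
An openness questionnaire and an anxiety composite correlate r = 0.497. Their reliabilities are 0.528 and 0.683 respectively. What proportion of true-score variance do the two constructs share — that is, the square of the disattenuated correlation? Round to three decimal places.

0.685

Disattenuated r = 0.497 / √(0.528 × 0.683) = 0.497 / 0.6005 = 0.8276.
Shared true-score variance = 0.8276² = 0.6849 ≈ 0.685.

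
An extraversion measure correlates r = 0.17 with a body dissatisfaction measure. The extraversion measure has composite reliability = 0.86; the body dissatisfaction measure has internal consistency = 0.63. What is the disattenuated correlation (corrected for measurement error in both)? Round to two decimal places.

0.23

r_true = r_obs / √(r_xx · r_yy) = 0.17 / √(0.86 × 0.63) = 0.17 / √0.5418 = 0.17 / 0.7361 ≈ 0.23.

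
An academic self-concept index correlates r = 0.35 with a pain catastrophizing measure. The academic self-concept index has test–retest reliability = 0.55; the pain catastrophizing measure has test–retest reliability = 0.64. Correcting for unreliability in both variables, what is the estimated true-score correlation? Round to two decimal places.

0.59

r_true = r_obs / √(r_xx · r_yy) = 0.35 / √(0.55 × 0.64) = 0.35 / √0.3520 = 0.35 / 0.5933 ≈ 0.59.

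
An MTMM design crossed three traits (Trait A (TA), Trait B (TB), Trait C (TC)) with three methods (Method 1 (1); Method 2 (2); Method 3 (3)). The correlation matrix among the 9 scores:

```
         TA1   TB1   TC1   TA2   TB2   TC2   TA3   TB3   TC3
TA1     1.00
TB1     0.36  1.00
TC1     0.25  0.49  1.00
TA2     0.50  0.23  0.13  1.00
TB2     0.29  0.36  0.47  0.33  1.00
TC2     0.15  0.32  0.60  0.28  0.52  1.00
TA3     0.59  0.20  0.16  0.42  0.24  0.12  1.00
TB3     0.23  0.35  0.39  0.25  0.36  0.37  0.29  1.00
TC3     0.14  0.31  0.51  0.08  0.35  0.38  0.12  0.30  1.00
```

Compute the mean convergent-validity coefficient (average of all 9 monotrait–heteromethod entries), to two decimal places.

0.45

Convergent values: 0.50, 0.59, 0.42, 0.36, 0.35, 0.36, 0.60, 0.51, 0.38; mean = 4.07/9 = 0.45.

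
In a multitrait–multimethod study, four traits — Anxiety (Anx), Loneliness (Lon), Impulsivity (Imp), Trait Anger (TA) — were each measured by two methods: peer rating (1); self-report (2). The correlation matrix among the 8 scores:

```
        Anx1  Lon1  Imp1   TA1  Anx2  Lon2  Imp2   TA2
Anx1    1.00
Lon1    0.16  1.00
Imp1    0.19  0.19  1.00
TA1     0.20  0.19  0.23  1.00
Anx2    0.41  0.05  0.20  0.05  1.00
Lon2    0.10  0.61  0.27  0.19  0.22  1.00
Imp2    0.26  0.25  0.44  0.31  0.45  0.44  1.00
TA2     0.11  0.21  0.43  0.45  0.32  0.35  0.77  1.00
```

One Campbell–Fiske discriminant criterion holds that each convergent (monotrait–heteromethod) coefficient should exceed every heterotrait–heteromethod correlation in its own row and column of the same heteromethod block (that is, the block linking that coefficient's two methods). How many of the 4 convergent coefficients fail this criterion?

Each convergent coefficient versus the relevant comparison correlations:
Anx (methods 1·2): 0.41 vs {0.10, 0.05, 0.26, 0.20, 0.11, 0.05} → pass.
Lon (methods 1·2): 0.61 vs {0.05, 0.10, 0.25, 0.27, 0.21, 0.19} → pass.
Imp (methods 1·2): 0.44 vs {0.20, 0.26, 0.27, 0.25, 0.43, 0.31} → pass.
TA (methods 1·2): 0.45 vs {0.05, 0.11, 0.19, 0.21, 0.31, 0.43} → pass.
0 of 4 fail.

0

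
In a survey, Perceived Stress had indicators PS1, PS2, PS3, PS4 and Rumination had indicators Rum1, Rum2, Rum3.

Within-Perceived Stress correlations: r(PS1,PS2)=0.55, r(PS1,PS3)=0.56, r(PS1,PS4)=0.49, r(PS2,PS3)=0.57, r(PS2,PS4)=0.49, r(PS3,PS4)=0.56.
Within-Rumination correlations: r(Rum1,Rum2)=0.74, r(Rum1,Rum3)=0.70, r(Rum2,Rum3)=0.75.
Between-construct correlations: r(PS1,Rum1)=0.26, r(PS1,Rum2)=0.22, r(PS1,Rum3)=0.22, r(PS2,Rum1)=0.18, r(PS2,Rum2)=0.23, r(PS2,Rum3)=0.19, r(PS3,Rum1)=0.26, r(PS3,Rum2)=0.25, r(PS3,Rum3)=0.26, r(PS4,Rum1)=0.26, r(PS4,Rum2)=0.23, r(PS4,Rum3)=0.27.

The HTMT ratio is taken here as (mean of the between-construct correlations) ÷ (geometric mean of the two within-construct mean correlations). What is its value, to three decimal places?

Mean heterotrait r = 2.83/12 = 0.2358.
Mean within-PS = 3.22/6 = 0.5367; mean within-Rum = 2.19/3 = 0.7300.
Geometric mean = √(0.5367 × 0.7300) = 0.6259.
HTMT = 0.2358 / 0.6259 = 0.377.

0.377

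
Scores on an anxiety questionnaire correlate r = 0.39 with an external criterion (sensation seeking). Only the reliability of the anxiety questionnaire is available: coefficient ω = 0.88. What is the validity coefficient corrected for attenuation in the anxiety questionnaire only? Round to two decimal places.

Single correction: r_c = r_obs / √r_xx = 0.39 / √0.88 = 0.39 / 0.9381 ≈ 0.42.

0.42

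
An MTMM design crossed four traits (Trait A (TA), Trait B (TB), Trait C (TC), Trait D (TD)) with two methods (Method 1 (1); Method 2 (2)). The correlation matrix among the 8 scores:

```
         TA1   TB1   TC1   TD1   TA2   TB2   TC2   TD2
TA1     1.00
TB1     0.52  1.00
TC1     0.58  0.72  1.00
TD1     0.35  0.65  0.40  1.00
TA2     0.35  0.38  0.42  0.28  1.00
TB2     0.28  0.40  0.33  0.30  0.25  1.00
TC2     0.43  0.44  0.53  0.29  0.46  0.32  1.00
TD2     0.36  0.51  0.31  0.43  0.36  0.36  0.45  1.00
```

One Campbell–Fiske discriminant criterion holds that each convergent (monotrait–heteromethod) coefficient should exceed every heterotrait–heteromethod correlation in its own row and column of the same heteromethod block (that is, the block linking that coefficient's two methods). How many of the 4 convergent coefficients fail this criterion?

3

Convergent coefficients and their comparison sets:
TA (methods 1·2): 0.35 vs {0.28, 0.38, 0.43, 0.42, 0.36, 0.28} → fail.
TB (methods 1·2): 0.40 vs {0.38, 0.28, 0.44, 0.33, 0.51, 0.30} → fail.
TC (methods 1·2): 0.53 vs {0.42, 0.43, 0.33, 0.44, 0.31, 0.29} → pass.
TD (methods 1·2): 0.43 vs {0.28, 0.36, 0.30, 0.51, 0.29, 0.31} → fail.
3 of 4 fail.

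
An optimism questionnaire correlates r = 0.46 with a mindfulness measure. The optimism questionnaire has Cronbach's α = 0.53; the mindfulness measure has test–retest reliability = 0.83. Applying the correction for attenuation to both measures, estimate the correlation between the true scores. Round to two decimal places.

0.69

r_true = r_obs / √(r_xx · r_yy) = 0.46 / √(0.53 × 0.83) = 0.46 / √0.4399 = 0.46 / 0.6632 ≈ 0.69.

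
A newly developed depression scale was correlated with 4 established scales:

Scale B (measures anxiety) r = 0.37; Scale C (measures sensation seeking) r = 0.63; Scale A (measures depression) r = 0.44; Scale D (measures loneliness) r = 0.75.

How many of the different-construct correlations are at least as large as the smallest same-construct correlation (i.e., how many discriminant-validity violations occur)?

Convergent (same construct = depression): Scale A.
Smallest convergent = 0.44. Discriminant values: 0.37, 0.63, 0.75; count ≥ 0.44 → 2.

2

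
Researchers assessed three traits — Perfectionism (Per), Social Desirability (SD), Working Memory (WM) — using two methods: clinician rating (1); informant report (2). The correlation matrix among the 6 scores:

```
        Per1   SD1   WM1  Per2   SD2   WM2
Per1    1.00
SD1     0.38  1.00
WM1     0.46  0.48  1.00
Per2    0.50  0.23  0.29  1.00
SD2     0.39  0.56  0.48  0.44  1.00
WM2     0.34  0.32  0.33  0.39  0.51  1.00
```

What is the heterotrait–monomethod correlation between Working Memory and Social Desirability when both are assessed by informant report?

Different traits, same method: r(WM2, SD2) = 0.51.

0.51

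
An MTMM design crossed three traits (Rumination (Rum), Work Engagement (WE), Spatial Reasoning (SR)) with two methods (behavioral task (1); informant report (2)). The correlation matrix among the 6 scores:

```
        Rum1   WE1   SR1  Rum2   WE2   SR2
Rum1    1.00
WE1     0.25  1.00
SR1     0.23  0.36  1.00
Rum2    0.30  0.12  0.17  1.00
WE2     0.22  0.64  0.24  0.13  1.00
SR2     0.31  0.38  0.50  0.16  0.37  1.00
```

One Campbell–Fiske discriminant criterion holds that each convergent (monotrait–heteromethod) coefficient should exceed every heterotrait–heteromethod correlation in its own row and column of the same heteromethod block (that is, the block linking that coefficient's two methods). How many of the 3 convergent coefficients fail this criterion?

1

Checking each validity diagonal entry against its comparison values:
Rum (methods 1·2): 0.30 vs {0.22, 0.12, 0.31, 0.17} → fail.
WE (methods 1·2): 0.64 vs {0.12, 0.22, 0.38, 0.24} → pass.
SR (methods 1·2): 0.50 vs {0.17, 0.31, 0.24, 0.38} → pass.
1 of 3 fail.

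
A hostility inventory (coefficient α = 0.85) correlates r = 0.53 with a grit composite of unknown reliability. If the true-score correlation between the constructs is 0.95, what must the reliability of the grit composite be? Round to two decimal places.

r_true = r_obs / √(r_xx · r_yy) ⇒ 0.95 = 0.53 / √(0.85 · r_yy).
√(0.85 · r_yy) = 0.53 / 0.95 = 0.5579; 0.85 · r_yy = 0.3113; r_yy = 0.3113 / 0.85 ≈ 0.37.

0.37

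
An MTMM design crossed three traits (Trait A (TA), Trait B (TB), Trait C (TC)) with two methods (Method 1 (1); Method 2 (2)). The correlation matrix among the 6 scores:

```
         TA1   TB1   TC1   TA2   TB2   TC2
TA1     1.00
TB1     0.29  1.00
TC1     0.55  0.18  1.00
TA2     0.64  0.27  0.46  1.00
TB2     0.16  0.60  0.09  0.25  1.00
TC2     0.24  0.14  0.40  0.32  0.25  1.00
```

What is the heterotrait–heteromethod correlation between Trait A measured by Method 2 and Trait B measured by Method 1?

Different traits and methods: r(TA2, TB1) = 0.27.

0.27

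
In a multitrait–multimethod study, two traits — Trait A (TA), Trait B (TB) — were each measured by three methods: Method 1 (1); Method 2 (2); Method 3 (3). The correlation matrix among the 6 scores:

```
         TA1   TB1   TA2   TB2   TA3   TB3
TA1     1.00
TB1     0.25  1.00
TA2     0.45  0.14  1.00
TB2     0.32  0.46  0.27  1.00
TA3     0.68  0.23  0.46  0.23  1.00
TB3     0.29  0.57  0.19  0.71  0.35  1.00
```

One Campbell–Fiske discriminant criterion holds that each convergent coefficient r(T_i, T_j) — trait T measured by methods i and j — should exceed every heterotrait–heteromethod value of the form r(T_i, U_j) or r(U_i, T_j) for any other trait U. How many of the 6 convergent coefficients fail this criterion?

0

Checking each validity diagonal entry against its comparison values:
TA (methods 1·2): 0.45 vs {0.32, 0.14} → pass.
TA (methods 1·3): 0.68 vs {0.29, 0.23} → pass.
TA (methods 2·3): 0.46 vs {0.19, 0.23} → pass.
TB (methods 1·2): 0.46 vs {0.14, 0.32} → pass.
TB (methods 1·3): 0.57 vs {0.23, 0.29} → pass.
TB (methods 2·3): 0.71 vs {0.23, 0.19} → pass.
0 of 6 fail.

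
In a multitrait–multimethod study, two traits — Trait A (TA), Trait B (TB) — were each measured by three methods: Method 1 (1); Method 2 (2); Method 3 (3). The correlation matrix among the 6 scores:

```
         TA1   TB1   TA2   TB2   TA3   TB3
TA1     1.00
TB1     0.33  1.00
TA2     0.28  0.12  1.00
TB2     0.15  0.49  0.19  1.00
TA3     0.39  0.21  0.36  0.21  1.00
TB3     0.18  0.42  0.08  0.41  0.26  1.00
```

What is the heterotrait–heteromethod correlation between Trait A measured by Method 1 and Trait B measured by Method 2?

0.15

Different traits and methods: r(TA1, TB2) = 0.15.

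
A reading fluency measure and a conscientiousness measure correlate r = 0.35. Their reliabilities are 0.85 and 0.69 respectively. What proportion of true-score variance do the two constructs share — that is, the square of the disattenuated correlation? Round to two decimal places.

Disattenuated r = 0.35 / √(0.85 × 0.69) = 0.35 / 0.7658 = 0.4570.
Shared true-score variance = 0.4570² = 0.2088 ≈ 0.21.

0.21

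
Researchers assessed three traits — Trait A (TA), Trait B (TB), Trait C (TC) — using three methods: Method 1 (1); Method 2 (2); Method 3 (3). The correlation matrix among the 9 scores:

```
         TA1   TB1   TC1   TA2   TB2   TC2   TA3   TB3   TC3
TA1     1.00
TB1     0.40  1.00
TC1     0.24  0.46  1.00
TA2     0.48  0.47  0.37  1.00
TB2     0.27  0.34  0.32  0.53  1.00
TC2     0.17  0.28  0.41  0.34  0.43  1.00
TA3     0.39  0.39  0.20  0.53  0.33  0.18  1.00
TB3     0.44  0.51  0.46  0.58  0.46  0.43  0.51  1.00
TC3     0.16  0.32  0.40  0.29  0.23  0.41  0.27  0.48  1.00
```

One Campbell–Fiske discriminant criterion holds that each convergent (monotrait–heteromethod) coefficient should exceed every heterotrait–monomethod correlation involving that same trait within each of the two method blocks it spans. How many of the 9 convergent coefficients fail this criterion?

9

Checking each validity diagonal entry against its comparison values:
TA (methods 1·2): 0.48 vs {0.40, 0.53, 0.24, 0.34} → fail.
TA (methods 1·3): 0.39 vs {0.40, 0.51, 0.24, 0.27} → fail.
TA (methods 2·3): 0.53 vs {0.53, 0.51, 0.34, 0.27} → fail.
TB (methods 1·2): 0.34 vs {0.40, 0.53, 0.46, 0.43} → fail.
TB (methods 1·3): 0.51 vs {0.40, 0.51, 0.46, 0.48} → fail.
TB (methods 2·3): 0.46 vs {0.53, 0.51, 0.43, 0.48} → fail.
TC (methods 1·2): 0.41 vs {0.24, 0.34, 0.46, 0.43} → fail.
TC (methods 1·3): 0.40 vs {0.24, 0.27, 0.46, 0.48} → fail.
TC (methods 2·3): 0.41 vs {0.34, 0.27, 0.43, 0.48} → fail.
9 of 9 fail.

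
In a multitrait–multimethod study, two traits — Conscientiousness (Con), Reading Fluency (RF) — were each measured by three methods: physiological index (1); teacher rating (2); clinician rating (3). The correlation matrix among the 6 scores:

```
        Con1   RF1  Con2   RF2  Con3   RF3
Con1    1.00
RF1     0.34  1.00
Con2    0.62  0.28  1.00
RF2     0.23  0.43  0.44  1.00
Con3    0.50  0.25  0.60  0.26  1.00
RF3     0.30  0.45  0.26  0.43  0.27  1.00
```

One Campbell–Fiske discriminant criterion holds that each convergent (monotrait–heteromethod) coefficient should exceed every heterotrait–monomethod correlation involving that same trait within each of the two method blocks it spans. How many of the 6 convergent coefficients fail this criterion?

2

Each convergent coefficient versus the relevant comparison correlations:
Con (methods 1·2): 0.62 vs {0.34, 0.44} → pass.
Con (methods 1·3): 0.50 vs {0.34, 0.27} → pass.
Con (methods 2·3): 0.60 vs {0.44, 0.27} → pass.
RF (methods 1·2): 0.43 vs {0.34, 0.44} → fail.
RF (methods 1·3): 0.45 vs {0.34, 0.27} → pass.
RF (methods 2·3): 0.43 vs {0.44, 0.27} → fail.
2 of 6 fail.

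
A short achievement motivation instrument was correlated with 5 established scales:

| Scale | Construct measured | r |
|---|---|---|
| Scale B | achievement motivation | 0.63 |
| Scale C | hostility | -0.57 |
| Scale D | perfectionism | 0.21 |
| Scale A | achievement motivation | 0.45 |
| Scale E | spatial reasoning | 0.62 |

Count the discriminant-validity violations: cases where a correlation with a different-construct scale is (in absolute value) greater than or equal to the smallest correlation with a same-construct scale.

2

Convergent (same construct = achievement motivation): Scale B, Scale A.
Smallest convergent = 0.45. Discriminant |r|: 0.57, 0.21, 0.62; count ≥ 0.45 → 2.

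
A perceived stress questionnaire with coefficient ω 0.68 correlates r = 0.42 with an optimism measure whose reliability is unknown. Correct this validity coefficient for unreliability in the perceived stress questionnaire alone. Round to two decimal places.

0.51

Single correction: r_c = r_obs / √r_xx = 0.42 / √0.68 = 0.42 / 0.8246 ≈ 0.51.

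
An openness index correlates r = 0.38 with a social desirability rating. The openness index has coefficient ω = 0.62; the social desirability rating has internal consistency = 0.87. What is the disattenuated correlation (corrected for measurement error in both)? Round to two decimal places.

r_true = r_obs / √(r_xx · r_yy) = 0.38 / √(0.62 × 0.87) = 0.38 / √0.5394 = 0.38 / 0.7344 ≈ 0.52.

0.52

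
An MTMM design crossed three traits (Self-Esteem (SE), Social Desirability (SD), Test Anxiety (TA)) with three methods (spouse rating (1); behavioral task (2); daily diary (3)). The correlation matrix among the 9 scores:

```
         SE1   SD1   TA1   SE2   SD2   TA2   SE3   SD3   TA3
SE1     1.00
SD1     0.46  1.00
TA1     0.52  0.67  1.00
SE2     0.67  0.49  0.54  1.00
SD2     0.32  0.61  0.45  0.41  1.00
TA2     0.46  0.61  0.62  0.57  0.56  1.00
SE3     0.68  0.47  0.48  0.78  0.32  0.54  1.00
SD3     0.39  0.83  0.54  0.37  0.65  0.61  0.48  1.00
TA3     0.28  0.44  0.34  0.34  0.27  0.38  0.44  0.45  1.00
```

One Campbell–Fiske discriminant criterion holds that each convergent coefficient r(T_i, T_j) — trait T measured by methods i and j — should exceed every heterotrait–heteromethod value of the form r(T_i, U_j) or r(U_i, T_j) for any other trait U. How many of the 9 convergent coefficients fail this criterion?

3

Convergent coefficients and their comparison sets:
SE (methods 1·2): 0.67 vs {0.32, 0.49, 0.46, 0.54} → pass.
SE (methods 1·3): 0.68 vs {0.39, 0.47, 0.28, 0.48} → pass.
SE (methods 2·3): 0.78 vs {0.37, 0.32, 0.34, 0.54} → pass.
SD (methods 1·2): 0.61 vs {0.49, 0.32, 0.61, 0.45} → fail.
SD (methods 1·3): 0.83 vs {0.47, 0.39, 0.44, 0.54} → pass.
SD (methods 2·3): 0.65 vs {0.32, 0.37, 0.27, 0.61} → pass.
TA (methods 1·2): 0.62 vs {0.54, 0.46, 0.45, 0.61} → pass.
TA (methods 1·3): 0.34 vs {0.48, 0.28, 0.54, 0.44} → fail.
TA (methods 2·3): 0.38 vs {0.54, 0.34, 0.61, 0.27} → fail.
3 of 9 fail.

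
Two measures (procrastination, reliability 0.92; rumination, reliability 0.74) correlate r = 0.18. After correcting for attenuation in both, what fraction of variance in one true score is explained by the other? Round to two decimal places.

Disattenuated r = 0.18 / √(0.92 × 0.74) = 0.18 / 0.8251 = 0.2182.
Shared true-score variance = 0.2182² = 0.0476 ≈ 0.05.

0.05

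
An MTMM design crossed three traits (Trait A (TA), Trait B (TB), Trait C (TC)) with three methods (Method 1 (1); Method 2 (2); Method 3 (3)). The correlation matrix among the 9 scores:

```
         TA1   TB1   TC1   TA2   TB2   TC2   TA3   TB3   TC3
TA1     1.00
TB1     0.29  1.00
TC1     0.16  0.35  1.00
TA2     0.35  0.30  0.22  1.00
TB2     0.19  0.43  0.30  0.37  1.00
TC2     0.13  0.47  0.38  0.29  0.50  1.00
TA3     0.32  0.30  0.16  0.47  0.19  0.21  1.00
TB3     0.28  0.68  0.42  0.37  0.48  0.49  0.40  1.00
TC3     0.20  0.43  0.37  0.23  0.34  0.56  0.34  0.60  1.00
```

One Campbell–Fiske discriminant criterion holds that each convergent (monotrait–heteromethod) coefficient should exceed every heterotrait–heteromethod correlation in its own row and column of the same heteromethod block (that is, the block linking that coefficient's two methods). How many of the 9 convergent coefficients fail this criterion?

Each convergent coefficient versus the relevant comparison correlations:
TA (methods 1·2): 0.35 vs {0.19, 0.30, 0.13, 0.22} → pass.
TA (methods 1·3): 0.32 vs {0.28, 0.30, 0.20, 0.16} → pass.
TA (methods 2·3): 0.47 vs {0.37, 0.19, 0.23, 0.21} → pass.
TB (methods 1·2): 0.43 vs {0.30, 0.19, 0.47, 0.30} → fail.
TB (methods 1·3): 0.68 vs {0.30, 0.28, 0.43, 0.42} → pass.
TB (methods 2·3): 0.48 vs {0.19, 0.37, 0.34, 0.49} → fail.
TC (methods 1·2): 0.38 vs {0.22, 0.13, 0.30, 0.47} → fail.
TC (methods 1·3): 0.37 vs {0.16, 0.20, 0.42, 0.43} → fail.
TC (methods 2·3): 0.56 vs {0.21, 0.23, 0.49, 0.34} → pass.
4 of 9 fail.

4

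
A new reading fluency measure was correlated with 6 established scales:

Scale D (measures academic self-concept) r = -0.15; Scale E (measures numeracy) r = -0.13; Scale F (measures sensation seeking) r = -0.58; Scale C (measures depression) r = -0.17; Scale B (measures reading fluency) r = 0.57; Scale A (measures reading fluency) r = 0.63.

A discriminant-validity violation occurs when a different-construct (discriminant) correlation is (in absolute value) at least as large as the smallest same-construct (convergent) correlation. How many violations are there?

Convergent (same construct = reading fluency): Scale B, Scale A.
Smallest convergent = 0.57. Discriminant |r|: 0.15, 0.13, 0.58, 0.17; count ≥ 0.57 → 1.

1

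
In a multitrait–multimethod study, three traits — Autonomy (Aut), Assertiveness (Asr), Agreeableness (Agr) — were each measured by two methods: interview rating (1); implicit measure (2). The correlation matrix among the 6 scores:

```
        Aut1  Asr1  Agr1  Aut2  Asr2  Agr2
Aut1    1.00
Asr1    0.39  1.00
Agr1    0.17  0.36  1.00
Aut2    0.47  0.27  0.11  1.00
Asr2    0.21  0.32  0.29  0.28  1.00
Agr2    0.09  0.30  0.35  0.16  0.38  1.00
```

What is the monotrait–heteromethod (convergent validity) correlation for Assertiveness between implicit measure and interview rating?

Same trait (Asr), different methods: r(Asr2, Asr1) = 0.32.

0.32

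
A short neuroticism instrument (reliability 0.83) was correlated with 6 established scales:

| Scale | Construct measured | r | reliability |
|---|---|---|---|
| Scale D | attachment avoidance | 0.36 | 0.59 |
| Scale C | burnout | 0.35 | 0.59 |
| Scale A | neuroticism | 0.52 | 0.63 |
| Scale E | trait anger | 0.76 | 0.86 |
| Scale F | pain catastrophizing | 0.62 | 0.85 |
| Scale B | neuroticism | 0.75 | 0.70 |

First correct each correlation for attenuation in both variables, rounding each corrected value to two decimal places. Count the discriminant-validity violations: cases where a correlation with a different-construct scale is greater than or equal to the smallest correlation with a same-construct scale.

2

Disattenuated r (r / √(r_scale · r_new)):
  Scale D (disc): 0.36 / √(0.59·0.83) = 0.51
  Scale C (disc): 0.35 / √(0.59·0.83) = 0.50
  Scale A (conv): 0.52 / √(0.63·0.83) = 0.72
  Scale E (disc): 0.76 / √(0.86·0.83) = 0.90
  Scale F (disc): 0.62 / √(0.85·0.83) = 0.74
  Scale B (conv): 0.75 / √(0.70·0.83) = 0.98
Smallest convergent = 0.72. Discriminant values: 0.51, 0.50, 0.90, 0.74; count ≥ 0.72 → 2.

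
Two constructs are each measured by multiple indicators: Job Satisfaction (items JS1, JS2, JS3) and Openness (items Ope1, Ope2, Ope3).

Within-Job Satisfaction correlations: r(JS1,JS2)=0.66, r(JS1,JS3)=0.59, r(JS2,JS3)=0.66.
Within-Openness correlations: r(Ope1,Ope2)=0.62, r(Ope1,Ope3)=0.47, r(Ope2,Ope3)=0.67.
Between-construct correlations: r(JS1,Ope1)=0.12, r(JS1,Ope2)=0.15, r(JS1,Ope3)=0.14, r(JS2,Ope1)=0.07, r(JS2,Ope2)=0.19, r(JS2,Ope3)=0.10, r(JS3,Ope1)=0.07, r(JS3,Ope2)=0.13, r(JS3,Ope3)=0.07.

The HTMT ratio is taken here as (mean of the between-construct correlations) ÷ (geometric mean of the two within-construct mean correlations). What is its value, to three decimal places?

0.189

Mean heterotrait r = 1.04/9 = 0.1156.
Mean within-JS = 1.91/3 = 0.6367; mean within-Ope = 1.76/3 = 0.5867.
Geometric mean = √(0.6367 × 0.5867) = 0.6112.
HTMT = 0.1156 / 0.6112 = 0.189.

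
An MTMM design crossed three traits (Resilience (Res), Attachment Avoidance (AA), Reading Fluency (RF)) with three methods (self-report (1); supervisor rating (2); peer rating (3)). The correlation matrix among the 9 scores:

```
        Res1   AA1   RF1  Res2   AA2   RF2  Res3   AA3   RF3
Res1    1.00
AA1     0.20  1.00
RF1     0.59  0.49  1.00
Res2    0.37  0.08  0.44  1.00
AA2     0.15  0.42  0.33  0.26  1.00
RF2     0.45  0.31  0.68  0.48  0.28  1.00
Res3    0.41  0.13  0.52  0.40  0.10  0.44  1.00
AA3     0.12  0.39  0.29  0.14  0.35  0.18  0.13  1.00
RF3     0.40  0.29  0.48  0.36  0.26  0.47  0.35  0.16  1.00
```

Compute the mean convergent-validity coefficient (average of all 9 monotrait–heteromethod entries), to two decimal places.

Convergent values: 0.37, 0.41, 0.40, 0.42, 0.39, 0.35, 0.68, 0.48, 0.47; mean = 3.97/9 = 0.44.

0.44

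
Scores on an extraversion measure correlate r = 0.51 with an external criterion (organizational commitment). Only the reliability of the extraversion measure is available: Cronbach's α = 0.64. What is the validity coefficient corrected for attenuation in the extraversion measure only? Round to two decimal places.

0.64

Single correction: r_c = r_obs / √r_xx = 0.51 / √0.64 = 0.51 / 0.8000 ≈ 0.64.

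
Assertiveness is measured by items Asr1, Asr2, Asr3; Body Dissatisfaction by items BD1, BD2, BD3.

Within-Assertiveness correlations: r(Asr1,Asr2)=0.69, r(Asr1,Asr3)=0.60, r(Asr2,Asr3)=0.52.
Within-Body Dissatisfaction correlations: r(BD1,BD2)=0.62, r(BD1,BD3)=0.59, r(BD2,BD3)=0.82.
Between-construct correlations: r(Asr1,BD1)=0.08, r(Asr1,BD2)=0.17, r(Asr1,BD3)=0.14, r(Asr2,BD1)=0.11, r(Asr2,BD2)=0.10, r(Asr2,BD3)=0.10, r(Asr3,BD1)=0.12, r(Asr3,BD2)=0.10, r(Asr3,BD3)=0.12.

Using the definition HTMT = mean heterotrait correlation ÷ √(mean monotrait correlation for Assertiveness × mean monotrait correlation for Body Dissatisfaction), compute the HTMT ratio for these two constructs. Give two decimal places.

Between-construct mean = 1.04/9 = 0.1156.
Mean within-Asr = 1.81/3 = 0.6033; mean within-BD = 2.03/3 = 0.6767.
Geometric mean = √(0.6033 × 0.6767) = 0.6389.
HTMT = 0.1156 / 0.6389 = 0.18.

0.18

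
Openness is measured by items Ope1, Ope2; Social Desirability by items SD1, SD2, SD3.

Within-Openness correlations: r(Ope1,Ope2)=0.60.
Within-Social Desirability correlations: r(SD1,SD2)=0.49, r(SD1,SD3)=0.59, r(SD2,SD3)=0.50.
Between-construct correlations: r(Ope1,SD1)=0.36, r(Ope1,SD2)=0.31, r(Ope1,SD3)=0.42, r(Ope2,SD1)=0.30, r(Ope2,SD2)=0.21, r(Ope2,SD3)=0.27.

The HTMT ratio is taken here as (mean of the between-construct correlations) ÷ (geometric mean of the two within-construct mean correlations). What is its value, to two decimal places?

Mean heterotrait r = 1.87/6 = 0.3117.
Mean within-Ope = 0.60/1 = 0.6000; mean within-SD = 1.58/3 = 0.5267.
Geometric mean = √(0.6000 × 0.5267) = 0.5622.
HTMT = 0.3117 / 0.5622 = 0.55.

0.55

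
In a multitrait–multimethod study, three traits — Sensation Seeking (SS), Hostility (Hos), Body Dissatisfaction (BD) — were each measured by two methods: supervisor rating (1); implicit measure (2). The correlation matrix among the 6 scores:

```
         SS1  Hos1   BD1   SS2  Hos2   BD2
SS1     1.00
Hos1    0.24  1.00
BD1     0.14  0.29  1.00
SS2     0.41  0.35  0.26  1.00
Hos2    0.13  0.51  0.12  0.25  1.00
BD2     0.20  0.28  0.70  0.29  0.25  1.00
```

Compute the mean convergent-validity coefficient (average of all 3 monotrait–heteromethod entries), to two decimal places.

0.54

Convergent values: 0.41, 0.51, 0.70; mean = 1.62/3 = 0.54.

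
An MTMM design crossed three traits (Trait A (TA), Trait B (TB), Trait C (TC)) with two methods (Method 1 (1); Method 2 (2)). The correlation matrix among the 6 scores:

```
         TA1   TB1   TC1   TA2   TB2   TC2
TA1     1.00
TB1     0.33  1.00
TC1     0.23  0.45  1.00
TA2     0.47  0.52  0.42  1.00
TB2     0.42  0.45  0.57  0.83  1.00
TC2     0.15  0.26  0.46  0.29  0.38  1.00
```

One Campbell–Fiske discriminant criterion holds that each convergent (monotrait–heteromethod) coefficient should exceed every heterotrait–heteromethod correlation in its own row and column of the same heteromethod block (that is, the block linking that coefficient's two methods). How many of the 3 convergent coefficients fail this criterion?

3

Each convergent coefficient versus the relevant comparison correlations:
TA (methods 1·2): 0.47 vs {0.42, 0.52, 0.15, 0.42} → fail.
TB (methods 1·2): 0.45 vs {0.52, 0.42, 0.26, 0.57} → fail.
TC (methods 1·2): 0.46 vs {0.42, 0.15, 0.57, 0.26} → fail.
3 of 3 fail.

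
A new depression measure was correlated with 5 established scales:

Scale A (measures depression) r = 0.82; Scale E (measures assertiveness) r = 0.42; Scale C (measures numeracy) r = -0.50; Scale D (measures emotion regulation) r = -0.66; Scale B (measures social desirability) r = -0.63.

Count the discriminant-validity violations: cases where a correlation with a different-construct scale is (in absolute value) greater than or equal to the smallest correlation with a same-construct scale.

0

Convergent (same construct = depression): Scale A.
Smallest convergent = 0.82. Discriminant |r|: 0.42, 0.50, 0.66, 0.63; count ≥ 0.82 → 0.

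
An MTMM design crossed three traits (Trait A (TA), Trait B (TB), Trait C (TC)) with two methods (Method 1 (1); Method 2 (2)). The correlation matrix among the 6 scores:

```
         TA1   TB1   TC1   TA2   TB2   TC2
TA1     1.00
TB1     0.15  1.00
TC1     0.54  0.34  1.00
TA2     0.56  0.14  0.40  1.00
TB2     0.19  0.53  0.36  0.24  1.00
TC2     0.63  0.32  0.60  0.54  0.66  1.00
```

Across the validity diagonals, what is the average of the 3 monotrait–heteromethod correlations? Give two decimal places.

0.56

Convergent values: 0.56, 0.53, 0.60; mean = 1.69/3 = 0.56.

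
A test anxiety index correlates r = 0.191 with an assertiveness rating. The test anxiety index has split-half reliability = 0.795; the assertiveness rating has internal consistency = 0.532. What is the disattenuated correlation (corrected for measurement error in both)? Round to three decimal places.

0.294

r_true = r_obs / √(r_xx · r_yy) = 0.191 / √(0.795 × 0.532) = 0.191 / √0.422940 = 0.191 / 0.6503 ≈ 0.294.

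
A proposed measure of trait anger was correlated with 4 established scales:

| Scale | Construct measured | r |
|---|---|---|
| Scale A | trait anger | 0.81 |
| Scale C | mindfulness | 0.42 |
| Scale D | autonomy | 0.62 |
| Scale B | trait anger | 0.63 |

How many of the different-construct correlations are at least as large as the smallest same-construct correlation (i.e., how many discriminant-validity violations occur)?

0

Convergent (same construct = trait anger): Scale A, Scale B.
Smallest convergent = 0.63. Discriminant values: 0.42, 0.62; count ≥ 0.63 → 0.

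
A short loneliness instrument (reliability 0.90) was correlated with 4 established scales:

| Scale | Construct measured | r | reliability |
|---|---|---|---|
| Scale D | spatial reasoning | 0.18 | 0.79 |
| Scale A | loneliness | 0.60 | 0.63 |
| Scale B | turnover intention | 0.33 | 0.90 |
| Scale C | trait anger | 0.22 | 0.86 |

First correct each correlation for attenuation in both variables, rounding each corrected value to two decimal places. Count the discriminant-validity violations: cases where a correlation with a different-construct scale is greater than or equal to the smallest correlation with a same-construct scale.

0

Disattenuated r (r / √(r_scale · r_new)):
  Scale D (disc): 0.18 / √(0.79·0.90) = 0.21
  Scale A (conv): 0.60 / √(0.63·0.90) = 0.80
  Scale B (disc): 0.33 / √(0.90·0.90) = 0.37
  Scale C (disc): 0.22 / √(0.86·0.90) = 0.25
Smallest convergent = 0.80. Discriminant values: 0.21, 0.37, 0.25; count ≥ 0.80 → 0.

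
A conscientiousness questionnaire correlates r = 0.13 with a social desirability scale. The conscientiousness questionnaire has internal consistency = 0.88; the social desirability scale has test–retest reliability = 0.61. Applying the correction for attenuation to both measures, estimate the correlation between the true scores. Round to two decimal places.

r_true = r_obs / √(r_xx · r_yy) = 0.13 / √(0.88 × 0.61) = 0.13 / √0.5368 = 0.13 / 0.7327 ≈ 0.18.

0.18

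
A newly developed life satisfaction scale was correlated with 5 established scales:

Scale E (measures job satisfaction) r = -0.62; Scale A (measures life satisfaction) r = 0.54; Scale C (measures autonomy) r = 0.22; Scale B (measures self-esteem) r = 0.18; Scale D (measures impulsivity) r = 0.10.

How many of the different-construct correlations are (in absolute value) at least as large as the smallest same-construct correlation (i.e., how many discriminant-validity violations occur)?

1

Convergent (same construct = life satisfaction): Scale A.
Smallest convergent = 0.54. Discriminant |r|: 0.62, 0.22, 0.18, 0.10; count ≥ 0.54 → 1.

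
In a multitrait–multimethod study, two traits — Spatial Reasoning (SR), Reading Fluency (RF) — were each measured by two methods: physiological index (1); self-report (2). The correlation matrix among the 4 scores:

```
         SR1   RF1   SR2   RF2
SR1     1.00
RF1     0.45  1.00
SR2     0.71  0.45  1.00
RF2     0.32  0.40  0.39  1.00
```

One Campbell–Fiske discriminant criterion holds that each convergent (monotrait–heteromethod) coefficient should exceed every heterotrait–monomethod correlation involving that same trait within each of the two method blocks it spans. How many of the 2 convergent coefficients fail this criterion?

Checking each validity diagonal entry against its comparison values:
SR (methods 1·2): 0.71 vs {0.45, 0.39} → pass.
RF (methods 1·2): 0.40 vs {0.45, 0.39} → fail.
1 of 2 fail.

1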